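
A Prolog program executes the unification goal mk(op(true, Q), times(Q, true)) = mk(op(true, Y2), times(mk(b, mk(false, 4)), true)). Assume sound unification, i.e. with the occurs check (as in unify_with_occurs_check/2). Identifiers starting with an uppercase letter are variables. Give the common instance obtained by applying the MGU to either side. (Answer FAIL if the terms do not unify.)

mk(op(true, mk(b, mk(false, 4))), times(mk(b, mk(false, 4)), true))

Decompose mk/2: op(true, Q) = op(true, Y2),  times(Q, true) = times(mk(b, mk(false, 4)), true).
Decompose op/2: true = true,  Q = Y2.
Delete trivial equation true = true.
Bind Q := Y2; substituting into the remaining equation gives: times(Y2, true) = times(mk(b, mk(false, 4)), true).
Decompose times/2: Y2 = mk(b, mk(false, 4)),  true = true.
Bind Y2 := mk(b, mk(false, 4)); no other remaining equation mentions Y2. Substituting into the earlier binding gives Q := mk(b, mk(false, 4)).
Delete trivial equation true = true.
Applying the MGU to either side gives mk(op(true, mk(b, mk(false, 4))), times(mk(b, mk(false, 4)), true)).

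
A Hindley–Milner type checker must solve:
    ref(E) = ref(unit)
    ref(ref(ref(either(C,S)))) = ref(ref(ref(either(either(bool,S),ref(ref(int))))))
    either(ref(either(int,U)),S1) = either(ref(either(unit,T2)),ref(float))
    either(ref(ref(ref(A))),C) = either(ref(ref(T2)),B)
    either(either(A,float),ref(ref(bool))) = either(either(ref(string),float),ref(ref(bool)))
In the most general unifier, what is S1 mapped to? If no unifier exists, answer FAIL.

Decompose ref/1: E = unit.
Bind E := unit; no other remaining equation mentions E.
Decompose ref/1: ref(ref(either(C,S))) = ref(ref(either(either(bool,S),ref(ref(int))))).
Decompose ref/1: ref(either(C,S)) = ref(either(either(bool,S),ref(ref(int)))).
Decompose ref/1: either(C,S) = either(either(bool,S),ref(ref(int))).
Decompose either/2: C = either(bool,S),  S = ref(ref(int)).
Bind C := either(bool,S); substituting into the one remaining equation that mentions C gives: either(ref(ref(ref(A))),either(bool,S)) = either(ref(ref(T2)),B).
Bind S := ref(ref(int)); substituting into the one remaining equation that mentions S gives: either(ref(ref(ref(A))),either(bool,ref(ref(int)))) = either(ref(ref(T2)),B). Substituting into the earlier binding gives C := either(bool,ref(ref(int))).
Decompose either/2: ref(either(int,U)) = ref(either(unit,T2)),  S1 = ref(float).
Decompose ref/1: either(int,U) = either(unit,T2).
Decompose either/2: int = unit,  U = T2.
Clash: constants int and unit differ; no unifier exists.

FAIL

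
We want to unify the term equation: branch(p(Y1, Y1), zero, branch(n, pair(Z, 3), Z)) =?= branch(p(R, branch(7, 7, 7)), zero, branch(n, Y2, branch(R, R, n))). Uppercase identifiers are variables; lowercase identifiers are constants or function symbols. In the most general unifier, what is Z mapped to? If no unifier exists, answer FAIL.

branch(branch(7, 7, 7), branch(7, 7, 7), n)

Decompose branch/3: p(Y1, Y1) =?= p(R, branch(7, 7, 7)),  zero =?= zero,  branch(n, pair(Z, 3), Z) =?= branch(n, Y2, branch(R, R, n)).
Decompose p/2: Y1 =?= R,  Y1 =?= branch(7, 7, 7).
Bind Y1 := R; substituting into the one remaining equation that mentions Y1 gives: R =?= branch(7, 7, 7).
Bind R := branch(7, 7, 7); substituting into the one remaining equation that mentions R gives: branch(n, pair(Z, 3), Z) =?= branch(n, Y2, branch(branch(7, 7, 7), branch(7, 7, 7), n)). Substituting into the earlier binding gives Y1 := branch(7, 7, 7).
Delete trivial equation zero =?= zero.
Decompose branch/3: n =?= n,  pair(Z, 3) =?= Y2,  Z =?= branch(branch(7, 7, 7), branch(7, 7, 7), n).
Delete trivial equation n =?= n.
Bind Y2 := pair(Z, 3); no other remaining equation mentions Y2.
Bind Z := branch(branch(7, 7, 7), branch(7, 7, 7), n). Substituting into the earlier binding gives Y2 := pair(branch(branch(7, 7, 7), branch(7, 7, 7), n), 3).
MGU = { Y1 := branch(7, 7, 7), R := branch(7, 7, 7), Y2 := pair(branch(branch(7, 7, 7), branch(7, 7, 7), n), 3), Z := branch(branch(7, 7, 7), branch(7, 7, 7), n) }, so Z := branch(branch(7, 7, 7), branch(7, 7, 7), n).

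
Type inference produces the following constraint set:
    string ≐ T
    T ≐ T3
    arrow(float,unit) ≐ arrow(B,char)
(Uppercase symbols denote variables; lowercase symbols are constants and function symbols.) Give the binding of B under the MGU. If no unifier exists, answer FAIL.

FAIL

Bind T := string; substituting into the one remaining equation that mentions T gives: string ≐ T3.
Bind T3 := string; no other remaining equation mentions T3.
Decompose arrow/2: float ≐ B,  unit ≐ char.
Bind B := float; no other remaining equation mentions B.
Clash: constants unit and char differ; no unifier exists.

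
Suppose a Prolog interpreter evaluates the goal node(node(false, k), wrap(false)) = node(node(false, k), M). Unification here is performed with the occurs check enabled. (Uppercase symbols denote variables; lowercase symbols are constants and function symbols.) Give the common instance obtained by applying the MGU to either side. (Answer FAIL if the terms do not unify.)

Decompose node/2: node(false, k) = node(false, k),  wrap(false) = M.
Delete trivial equation node(false, k) = node(false, k).
Bind M := wrap(false).
Applying the MGU to either side gives node(node(false, k), wrap(false)).

node(node(false, k), wrap(false))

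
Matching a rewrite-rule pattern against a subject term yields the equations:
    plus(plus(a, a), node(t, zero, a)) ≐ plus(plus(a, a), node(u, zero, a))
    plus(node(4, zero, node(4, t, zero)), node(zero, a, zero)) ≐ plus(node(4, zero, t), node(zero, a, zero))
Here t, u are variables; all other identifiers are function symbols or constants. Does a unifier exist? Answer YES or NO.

Decompose plus/2: plus(a, a) ≐ plus(a, a),  node(t, zero, a) ≐ node(u, zero, a).
Delete trivial equation plus(a, a) ≐ plus(a, a).
Decompose node/3: t ≐ u,  zero ≐ zero,  a ≐ a.
Bind t := u; substituting into the one remaining equation that mentions t gives: plus(node(4, zero, node(4, u, zero)), node(zero, a, zero)) ≐ plus(node(4, zero, u), node(zero, a, zero)).
Delete trivial equation zero ≐ zero.
Delete trivial equation a ≐ a.
Decompose plus/2: node(4, zero, node(4, u, zero)) ≐ node(4, zero, u),  node(zero, a, zero) ≐ node(zero, a, zero).
Decompose node/3: 4 ≐ 4,  zero ≐ zero,  node(4, u, zero) ≐ u.
Delete trivial equation 4 ≐ 4.
Delete trivial equation zero ≐ zero.
Occurs check fails: u occurs in node(4, u, zero); the equation u ≐ node(4, u, zero) has no finite solution.

NO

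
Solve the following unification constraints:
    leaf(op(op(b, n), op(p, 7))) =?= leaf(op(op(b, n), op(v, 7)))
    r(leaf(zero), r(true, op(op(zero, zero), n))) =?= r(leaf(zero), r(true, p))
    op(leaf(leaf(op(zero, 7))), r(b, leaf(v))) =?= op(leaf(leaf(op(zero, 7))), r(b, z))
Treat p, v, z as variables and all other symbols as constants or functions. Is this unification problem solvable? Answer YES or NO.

Decompose leaf/1: op(op(b, n), op(p, 7)) =?= op(op(b, n), op(v, 7)).
Decompose op/2: op(b, n) =?= op(b, n),  op(p, 7) =?= op(v, 7).
Delete trivial equation op(b, n) =?= op(b, n).
Decompose op/2: p =?= v,  7 =?= 7.
Bind p := v; substituting into the one remaining equation that mentions p gives: r(leaf(zero), r(true, op(op(zero, zero), n))) =?= r(leaf(zero), r(true, v)).
Delete trivial equation 7 =?= 7.
Decompose r/2: leaf(zero) =?= leaf(zero),  r(true, op(op(zero, zero), n)) =?= r(true, v).
Delete trivial equation leaf(zero) =?= leaf(zero).
Decompose r/2: true =?= true,  op(op(zero, zero), n) =?= v.
Delete trivial equation true =?= true.
Bind v := op(op(zero, zero), n); substituting into the remaining equation gives: op(leaf(leaf(op(zero, 7))), r(b, leaf(op(op(zero, zero), n)))) =?= op(leaf(leaf(op(zero, 7))), r(b, z)). Substituting into the earlier binding gives p := op(op(zero, zero), n).
Decompose op/2: leaf(leaf(op(zero, 7))) =?= leaf(leaf(op(zero, 7))),  r(b, leaf(op(op(zero, zero), n))) =?= r(b, z).
Delete trivial equation leaf(leaf(op(zero, 7))) =?= leaf(leaf(op(zero, 7))).
Decompose r/2: b =?= b,  leaf(op(op(zero, zero), n)) =?= z.
Delete trivial equation b =?= b.
Bind z := leaf(op(op(zero, zero), n)).
No equations remain and no clash or occurs-check failure arose, so a unifier exists.

YES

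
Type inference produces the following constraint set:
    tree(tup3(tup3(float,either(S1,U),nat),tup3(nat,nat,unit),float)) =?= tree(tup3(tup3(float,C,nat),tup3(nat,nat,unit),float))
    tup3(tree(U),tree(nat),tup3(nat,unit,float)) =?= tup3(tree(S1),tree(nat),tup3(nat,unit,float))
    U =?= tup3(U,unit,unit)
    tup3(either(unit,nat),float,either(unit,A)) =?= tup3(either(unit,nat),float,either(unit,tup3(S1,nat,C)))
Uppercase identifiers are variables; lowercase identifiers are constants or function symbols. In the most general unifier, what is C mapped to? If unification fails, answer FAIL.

FAIL

Decompose tree/1: tup3(tup3(float,either(S1,U),nat),tup3(nat,nat,unit),float) =?= tup3(tup3(float,C,nat),tup3(nat,nat,unit),float).
Decompose tup3/3: tup3(float,either(S1,U),nat) =?= tup3(float,C,nat),  tup3(nat,nat,unit) =?= tup3(nat,nat,unit),  float =?= float.
Decompose tup3/3: float =?= float,  either(S1,U) =?= C,  nat =?= nat.
Delete trivial equation float =?= float.
Bind C := either(S1,U); substituting into the one remaining equation that mentions C gives: tup3(either(unit,nat),float,either(unit,A)) =?= tup3(either(unit,nat),float,either(unit,tup3(S1,nat,either(S1,U)))).
Delete trivial equation nat =?= nat.
Delete trivial equation tup3(nat,nat,unit) =?= tup3(nat,nat,unit).
Delete trivial equation float =?= float.
Decompose tup3/3: tree(U) =?= tree(S1),  tree(nat) =?= tree(nat),  tup3(nat,unit,float) =?= tup3(nat,unit,float).
Decompose tree/1: U =?= S1.
Bind U := S1; substituting into the 2 remaining equations that mention U gives: S1 =?= tup3(S1,unit,unit),  tup3(either(unit,nat),float,either(unit,A)) =?= tup3(either(unit,nat),float,either(unit,tup3(S1,nat,either(S1,S1)))). Substituting into the earlier binding gives C := either(S1,S1).
Delete trivial equation tree(nat) =?= tree(nat).
Delete trivial equation tup3(nat,unit,float) =?= tup3(nat,unit,float).
Occurs check fails: S1 occurs in tup3(S1,unit,unit); the equation S1 =?= tup3(S1,unit,unit) has no finite solution.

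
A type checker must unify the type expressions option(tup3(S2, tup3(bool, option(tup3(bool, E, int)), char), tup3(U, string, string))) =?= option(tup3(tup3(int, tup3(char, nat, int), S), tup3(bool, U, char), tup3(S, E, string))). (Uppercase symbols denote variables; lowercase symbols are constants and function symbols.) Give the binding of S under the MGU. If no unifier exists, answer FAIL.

option(tup3(bool, string, int))

Decompose option/1: tup3(S2, tup3(bool, option(tup3(bool, E, int)), char), tup3(U, string, string)) =?= tup3(tup3(int, tup3(char, nat, int), S), tup3(bool, U, char), tup3(S, E, string)).
Decompose tup3/3: S2 =?= tup3(int, tup3(char, nat, int), S),  tup3(bool, option(tup3(bool, E, int)), char) =?= tup3(bool, U, char),  tup3(U, string, string) =?= tup3(S, E, string).
Bind S2 := tup3(int, tup3(char, nat, int), S); no other remaining equation mentions S2.
Decompose tup3/3: bool =?= bool,  option(tup3(bool, E, int)) =?= U,  char =?= char.
Delete trivial equation bool =?= bool.
Bind U := option(tup3(bool, E, int)); substituting into the one remaining equation that mentions U gives: tup3(option(tup3(bool, E, int)), string, string) =?= tup3(S, E, string).
Delete trivial equation char =?= char.
Decompose tup3/3: option(tup3(bool, E, int)) =?= S,  string =?= E,  string =?= string.
Bind S := option(tup3(bool, E, int)); no other remaining equation mentions S. Substituting into the earlier binding gives S2 := tup3(int, tup3(char, nat, int), option(tup3(bool, E, int))).
Bind E := string; no other remaining equation mentions E. Substituting into the earlier bindings gives S2 := tup3(int, tup3(char, nat, int), option(tup3(bool, string, int))), U := option(tup3(bool, string, int)), S := option(tup3(bool, string, int)).
Delete trivial equation string =?= string.
MGU = { S2 ↦ tup3(int, tup3(char, nat, int), option(tup3(bool, string, int))), U ↦ option(tup3(bool, string, int)), S ↦ option(tup3(bool, string, int)), E ↦ string }, so S ↦ option(tup3(bool, string, int)).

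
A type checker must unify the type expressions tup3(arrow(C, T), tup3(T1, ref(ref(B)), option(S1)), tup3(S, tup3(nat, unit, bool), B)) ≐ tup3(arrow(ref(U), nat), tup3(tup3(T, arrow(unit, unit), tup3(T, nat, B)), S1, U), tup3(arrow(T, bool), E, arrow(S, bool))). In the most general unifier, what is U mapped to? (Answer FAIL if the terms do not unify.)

Decompose tup3/3: arrow(C, T) ≐ arrow(ref(U), nat),  tup3(T1, ref(ref(B)), option(S1)) ≐ tup3(tup3(T, arrow(unit, unit), tup3(T, nat, B)), S1, U),  tup3(S, tup3(nat, unit, bool), B) ≐ tup3(arrow(T, bool), E, arrow(S, bool)).
Decompose arrow/2: C ≐ ref(U),  T ≐ nat.
Bind C := ref(U); no other remaining equation mentions C.
Bind T := nat; substituting into the remaining equations gives: tup3(T1, ref(ref(B)), option(S1)) ≐ tup3(tup3(nat, arrow(unit, unit), tup3(nat, nat, B)), S1, U),  tup3(S, tup3(nat, unit, bool), B) ≐ tup3(arrow(nat, bool), E, arrow(S, bool)).
Decompose tup3/3: T1 ≐ tup3(nat, arrow(unit, unit), tup3(nat, nat, B)),  ref(ref(B)) ≐ S1,  option(S1) ≐ U.
Bind T1 := tup3(nat, arrow(unit, unit), tup3(nat, nat, B)); no other remaining equation mentions T1.
Bind S1 := ref(ref(B)); substituting into the one remaining equation that mentions S1 gives: option(ref(ref(B))) ≐ U.
Bind U := option(ref(ref(B))); no other remaining equation mentions U. Substituting into the earlier binding gives C := ref(option(ref(ref(B)))).
Decompose tup3/3: S ≐ arrow(nat, bool),  tup3(nat, unit, bool) ≐ E,  B ≐ arrow(S, bool).
Bind S := arrow(nat, bool); substituting into the one remaining equation that mentions S gives: B ≐ arrow(arrow(nat, bool), bool).
Bind E := tup3(nat, unit, bool); no other remaining equation mentions E.
Bind B := arrow(arrow(nat, bool), bool). Substituting into the earlier bindings gives C := ref(option(ref(ref(arrow(arrow(nat, bool), bool))))), T1 := tup3(nat, arrow(unit, unit), tup3(nat, nat, arrow(arrow(nat, bool), bool))), S1 := ref(ref(arrow(arrow(nat, bool), bool))), U := option(ref(ref(arrow(arrow(nat, bool), bool)))).
MGU = { C := ref(option(ref(ref(arrow(arrow(nat, bool), bool))))), T := nat, T1 := tup3(nat, arrow(unit, unit), tup3(nat, nat, arrow(arrow(nat, bool), bool))), S1 := ref(ref(arrow(arrow(nat, bool), bool))), U := option(ref(ref(arrow(arrow(nat, bool), bool)))), S := arrow(nat, bool), E := tup3(nat, unit, bool), B := arrow(arrow(nat, bool), bool) }, so U := option(ref(ref(arrow(arrow(nat, bool), bool)))).

option(ref(ref(arrow(arrow(nat, bool), bool))))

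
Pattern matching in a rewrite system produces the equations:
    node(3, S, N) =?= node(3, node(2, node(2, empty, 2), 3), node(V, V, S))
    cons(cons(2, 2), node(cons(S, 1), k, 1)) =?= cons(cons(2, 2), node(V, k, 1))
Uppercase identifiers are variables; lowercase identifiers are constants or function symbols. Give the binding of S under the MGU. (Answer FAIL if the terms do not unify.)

node(2, node(2, empty, 2), 3)

Decompose node/3: 3 =?= 3,  S =?= node(2, node(2, empty, 2), 3),  N =?= node(V, V, S).
Delete trivial equation 3 =?= 3.
Bind S := node(2, node(2, empty, 2), 3); substituting into the remaining equations gives: N =?= node(V, V, node(2, node(2, empty, 2), 3)),  cons(cons(2, 2), node(cons(node(2, node(2, empty, 2), 3), 1), k, 1)) =?= cons(cons(2, 2), node(V, k, 1)).
Bind N := node(V, V, node(2, node(2, empty, 2), 3)); no other remaining equation mentions N.
Decompose cons/2: cons(2, 2) =?= cons(2, 2),  node(cons(node(2, node(2, empty, 2), 3), 1), k, 1) =?= node(V, k, 1).
Delete trivial equation cons(2, 2) =?= cons(2, 2).
Decompose node/3: cons(node(2, node(2, empty, 2), 3), 1) =?= V,  k =?= k,  1 =?= 1.
Bind V := cons(node(2, node(2, empty, 2), 3), 1); no other remaining equation mentions V. Substituting into the earlier binding gives N := node(cons(node(2, node(2, empty, 2), 3), 1), cons(node(2, node(2, empty, 2), 3), 1), node(2, node(2, empty, 2), 3)).
Delete trivial equation k =?= k.
Delete trivial equation 1 =?= 1.
MGU = { S ↦ node(2, node(2, empty, 2), 3), N ↦ node(cons(node(2, node(2, empty, 2), 3), 1), cons(node(2, node(2, empty, 2), 3), 1), node(2, node(2, empty, 2), 3)), V ↦ cons(node(2, node(2, empty, 2), 3), 1) }, so S ↦ node(2, node(2, empty, 2), 3).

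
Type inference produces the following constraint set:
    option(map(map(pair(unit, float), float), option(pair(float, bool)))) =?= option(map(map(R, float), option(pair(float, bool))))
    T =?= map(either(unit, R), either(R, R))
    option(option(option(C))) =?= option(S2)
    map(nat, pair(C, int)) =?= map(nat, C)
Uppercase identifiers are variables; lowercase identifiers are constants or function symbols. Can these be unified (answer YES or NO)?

Decompose option/1: map(map(pair(unit, float), float), option(pair(float, bool))) =?= map(map(R, float), option(pair(float, bool))).
Decompose map/2: map(pair(unit, float), float) =?= map(R, float),  option(pair(float, bool)) =?= option(pair(float, bool)).
Decompose map/2: pair(unit, float) =?= R,  float =?= float.
Bind R := pair(unit, float); substituting into the one remaining equation that mentions R gives: T =?= map(either(unit, pair(unit, float)), either(pair(unit, float), pair(unit, float))).
Delete trivial equation float =?= float.
Delete trivial equation option(pair(float, bool)) =?= option(pair(float, bool)).
Bind T := map(either(unit, pair(unit, float)), either(pair(unit, float), pair(unit, float))); no other remaining equation mentions T.
Decompose option/1: option(option(C)) =?= S2.
Bind S2 := option(option(C)); no other remaining equation mentions S2.
Decompose map/2: nat =?= nat,  pair(C, int) =?= C.
Delete trivial equation nat =?= nat.
Occurs check fails: C occurs in pair(C, int); the equation C =?= pair(C, int) has no finite solution.

NO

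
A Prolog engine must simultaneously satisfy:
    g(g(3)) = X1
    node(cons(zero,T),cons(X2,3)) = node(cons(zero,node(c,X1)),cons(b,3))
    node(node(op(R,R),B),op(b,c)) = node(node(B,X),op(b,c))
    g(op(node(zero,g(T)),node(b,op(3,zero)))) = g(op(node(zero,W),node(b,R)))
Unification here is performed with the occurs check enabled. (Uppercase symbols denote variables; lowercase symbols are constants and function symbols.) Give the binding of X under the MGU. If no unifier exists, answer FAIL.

op(op(3,zero),op(3,zero))

Bind X1 := g(g(3)); substituting into the one remaining equation that mentions X1 gives: node(cons(zero,T),cons(X2,3)) = node(cons(zero,node(c,g(g(3)))),cons(b,3)).
Decompose node/2: cons(zero,T) = cons(zero,node(c,g(g(3)))),  cons(X2,3) = cons(b,3).
Decompose cons/2: zero = zero,  T = node(c,g(g(3))).
Delete trivial equation zero = zero.
Bind T := node(c,g(g(3))); substituting into the one remaining equation that mentions T gives: g(op(node(zero,g(node(c,g(g(3))))),node(b,op(3,zero)))) = g(op(node(zero,W),node(b,R))).
Decompose cons/2: X2 = b,  3 = 3.
Bind X2 := b; no other remaining equation mentions X2.
Delete trivial equation 3 = 3.
Decompose node/2: node(op(R,R),B) = node(B,X),  op(b,c) = op(b,c).
Decompose node/2: op(R,R) = B,  B = X.
Bind B := op(R,R); substituting into the one remaining equation that mentions B gives: op(R,R) = X.
Bind X := op(R,R); no other remaining equation mentions X.
Delete trivial equation op(b,c) = op(b,c).
Decompose g/1: op(node(zero,g(node(c,g(g(3))))),node(b,op(3,zero))) = op(node(zero,W),node(b,R)).
Decompose op/2: node(zero,g(node(c,g(g(3))))) = node(zero,W),  node(b,op(3,zero)) = node(b,R).
Decompose node/2: zero = zero,  g(node(c,g(g(3)))) = W.
Delete trivial equation zero = zero.
Bind W := g(node(c,g(g(3)))); no other remaining equation mentions W.
Decompose node/2: b = b,  op(3,zero) = R.
Delete trivial equation b = b.
Bind R := op(3,zero). Substituting into the earlier bindings gives B := op(op(3,zero),op(3,zero)), X := op(op(3,zero),op(3,zero)).
MGU = { X1 -> g(g(3)), T -> node(c,g(g(3))), X2 -> b, B -> op(op(3,zero),op(3,zero)), X -> op(op(3,zero),op(3,zero)), W -> g(node(c,g(g(3)))), R -> op(3,zero) }, so X -> op(op(3,zero),op(3,zero)).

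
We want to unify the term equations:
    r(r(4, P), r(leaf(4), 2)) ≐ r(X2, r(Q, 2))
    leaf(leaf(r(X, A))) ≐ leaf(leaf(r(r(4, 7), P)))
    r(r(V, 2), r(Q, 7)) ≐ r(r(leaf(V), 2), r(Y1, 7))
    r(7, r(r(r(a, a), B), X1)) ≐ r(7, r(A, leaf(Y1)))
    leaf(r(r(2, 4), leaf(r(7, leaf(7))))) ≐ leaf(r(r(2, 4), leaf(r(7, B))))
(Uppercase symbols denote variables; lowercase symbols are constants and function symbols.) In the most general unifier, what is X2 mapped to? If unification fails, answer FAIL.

Decompose r/2: r(4, P) ≐ X2,  r(leaf(4), 2) ≐ r(Q, 2).
Bind X2 := r(4, P); no other remaining equation mentions X2.
Decompose r/2: leaf(4) ≐ Q,  2 ≐ 2.
Bind Q := leaf(4); substituting into the one remaining equation that mentions Q gives: r(r(V, 2), r(leaf(4), 7)) ≐ r(r(leaf(V), 2), r(Y1, 7)).
Delete trivial equation 2 ≐ 2.
Decompose leaf/1: leaf(r(X, A)) ≐ leaf(r(r(4, 7), P)).
Decompose leaf/1: r(X, A) ≐ r(r(4, 7), P).
Decompose r/2: X ≐ r(4, 7),  A ≐ P.
Bind X := r(4, 7); no other remaining equation mentions X.
Bind A := P; substituting into the one remaining equation that mentions A gives: r(7, r(r(r(a, a), B), X1)) ≐ r(7, r(P, leaf(Y1))).
Decompose r/2: r(V, 2) ≐ r(leaf(V), 2),  r(leaf(4), 7) ≐ r(Y1, 7).
Decompose r/2: V ≐ leaf(V),  2 ≐ 2.
Occurs check fails: V occurs in leaf(V); the equation V ≐ leaf(V) has no finite solution.

FAIL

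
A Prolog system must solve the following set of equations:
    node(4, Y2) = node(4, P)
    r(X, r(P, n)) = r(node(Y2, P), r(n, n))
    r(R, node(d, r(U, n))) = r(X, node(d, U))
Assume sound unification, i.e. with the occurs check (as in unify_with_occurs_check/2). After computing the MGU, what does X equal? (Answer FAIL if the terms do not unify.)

FAIL

Decompose node/2: 4 = 4,  Y2 = P.
Delete trivial equation 4 = 4.
Bind Y2 := P; substituting into the one remaining equation that mentions Y2 gives: r(X, r(P, n)) = r(node(P, P), r(n, n)).
Decompose r/2: X = node(P, P),  r(P, n) = r(n, n).
Bind X := node(P, P); substituting into the one remaining equation that mentions X gives: r(R, node(d, r(U, n))) = r(node(P, P), node(d, U)).
Decompose r/2: P = n,  n = n.
Bind P := n; substituting into the one remaining equation that mentions P gives: r(R, node(d, r(U, n))) = r(node(n, n), node(d, U)). Substituting into the earlier bindings gives Y2 := n, X := node(n, n).
Delete trivial equation n = n.
Decompose r/2: R = node(n, n),  node(d, r(U, n)) = node(d, U).
Bind R := node(n, n); no other remaining equation mentions R.
Decompose node/2: d = d,  r(U, n) = U.
Delete trivial equation d = d.
Occurs check fails: U occurs in r(U, n); the equation U = r(U, n) has no finite solution.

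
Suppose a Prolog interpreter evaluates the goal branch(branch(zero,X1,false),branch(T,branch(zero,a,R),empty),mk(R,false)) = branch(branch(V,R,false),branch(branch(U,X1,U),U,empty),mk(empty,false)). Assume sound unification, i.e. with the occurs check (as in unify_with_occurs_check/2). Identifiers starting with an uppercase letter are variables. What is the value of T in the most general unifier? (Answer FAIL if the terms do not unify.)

branch(branch(zero,a,empty),empty,branch(zero,a,empty))

Decompose branch/3: branch(zero,X1,false) = branch(V,R,false),  branch(T,branch(zero,a,R),empty) = branch(branch(U,X1,U),U,empty),  mk(R,false) = mk(empty,false).
Decompose branch/3: zero = V,  X1 = R,  false = false.
Bind V := zero; no other remaining equation mentions V.
Bind X1 := R; substituting into the one remaining equation that mentions X1 gives: branch(T,branch(zero,a,R),empty) = branch(branch(U,R,U),U,empty).
Delete trivial equation false = false.
Decompose branch/3: T = branch(U,R,U),  branch(zero,a,R) = U,  empty = empty.
Bind T := branch(U,R,U); no other remaining equation mentions T.
Bind U := branch(zero,a,R); no other remaining equation mentions U. Substituting into the earlier binding gives T := branch(branch(zero,a,R),R,branch(zero,a,R)).
Delete trivial equation empty = empty.
Decompose mk/2: R = empty,  false = false.
Bind R := empty; no other remaining equation mentions R. Substituting into the earlier bindings gives X1 := empty, T := branch(branch(zero,a,empty),empty,branch(zero,a,empty)), U := branch(zero,a,empty).
Delete trivial equation false = false.
MGU = { V = zero, X1 = empty, T = branch(branch(zero,a,empty),empty,branch(zero,a,empty)), U = branch(zero,a,empty), R = empty }, so T = branch(branch(zero,a,empty),empty,branch(zero,a,empty)).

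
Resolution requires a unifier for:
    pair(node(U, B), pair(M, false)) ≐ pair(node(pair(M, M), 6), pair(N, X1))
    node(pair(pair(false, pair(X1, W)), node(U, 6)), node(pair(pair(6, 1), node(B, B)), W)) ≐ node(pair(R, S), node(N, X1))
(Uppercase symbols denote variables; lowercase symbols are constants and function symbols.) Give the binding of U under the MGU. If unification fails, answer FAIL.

Decompose pair/2: node(U, B) ≐ node(pair(M, M), 6),  pair(M, false) ≐ pair(N, X1).
Decompose node/2: U ≐ pair(M, M),  B ≐ 6.
Bind U := pair(M, M); substituting into the one remaining equation that mentions U gives: node(pair(pair(false, pair(X1, W)), node(pair(M, M), 6)), node(pair(pair(6, 1), node(B, B)), W)) ≐ node(pair(R, S), node(N, X1)).
Bind B := 6; substituting into the one remaining equation that mentions B gives: node(pair(pair(false, pair(X1, W)), node(pair(M, M), 6)), node(pair(pair(6, 1), node(6, 6)), W)) ≐ node(pair(R, S), node(N, X1)).
Decompose pair/2: M ≐ N,  false ≐ X1.
Bind M := N; substituting into the one remaining equation that mentions M gives: node(pair(pair(false, pair(X1, W)), node(pair(N, N), 6)), node(pair(pair(6, 1), node(6, 6)), W)) ≐ node(pair(R, S), node(N, X1)). Substituting into the earlier binding gives U := pair(N, N).
Bind X1 := false; substituting into the remaining equation gives: node(pair(pair(false, pair(false, W)), node(pair(N, N), 6)), node(pair(pair(6, 1), node(6, 6)), W)) ≐ node(pair(R, S), node(N, false)).
Decompose node/2: pair(pair(false, pair(false, W)), node(pair(N, N), 6)) ≐ pair(R, S),  node(pair(pair(6, 1), node(6, 6)), W) ≐ node(N, false).
Decompose pair/2: pair(false, pair(false, W)) ≐ R,  node(pair(N, N), 6) ≐ S.
Bind R := pair(false, pair(false, W)); no other remaining equation mentions R.
Bind S := node(pair(N, N), 6); no other remaining equation mentions S.
Decompose node/2: pair(pair(6, 1), node(6, 6)) ≐ N,  W ≐ false.
Bind N := pair(pair(6, 1), node(6, 6)); no other remaining equation mentions N. Substituting into the earlier bindings gives U := pair(pair(pair(6, 1), node(6, 6)), pair(pair(6, 1), node(6, 6))), M := pair(pair(6, 1), node(6, 6)), S := node(pair(pair(pair(6, 1), node(6, 6)), pair(pair(6, 1), node(6, 6))), 6).
Bind W := false. Substituting into the earlier binding gives R := pair(false, pair(false, false)).
MGU = { U -> pair(pair(pair(6, 1), node(6, 6)), pair(pair(6, 1), node(6, 6))), B -> 6, M -> pair(pair(6, 1), node(6, 6)), X1 -> false, R -> pair(false, pair(false, false)), S -> node(pair(pair(pair(6, 1), node(6, 6)), pair(pair(6, 1), node(6, 6))), 6), N -> pair(pair(6, 1), node(6, 6)), W -> false }, so U -> pair(pair(pair(6, 1), node(6, 6)), pair(pair(6, 1), node(6, 6))).

pair(pair(pair(6, 1), node(6, 6)), pair(pair(6, 1), node(6, 6)))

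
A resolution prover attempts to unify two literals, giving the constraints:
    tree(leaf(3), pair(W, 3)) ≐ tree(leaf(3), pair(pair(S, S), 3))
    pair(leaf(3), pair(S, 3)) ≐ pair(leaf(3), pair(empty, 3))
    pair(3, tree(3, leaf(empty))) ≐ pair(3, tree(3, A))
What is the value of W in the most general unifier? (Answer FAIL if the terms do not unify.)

pair(empty, empty)

Decompose tree/2: leaf(3) ≐ leaf(3),  pair(W, 3) ≐ pair(pair(S, S), 3).
Delete trivial equation leaf(3) ≐ leaf(3).
Decompose pair/2: W ≐ pair(S, S),  3 ≐ 3.
Bind W := pair(S, S); no other remaining equation mentions W.
Delete trivial equation 3 ≐ 3.
Decompose pair/2: leaf(3) ≐ leaf(3),  pair(S, 3) ≐ pair(empty, 3).
Delete trivial equation leaf(3) ≐ leaf(3).
Decompose pair/2: S ≐ empty,  3 ≐ 3.
Bind S := empty; no other remaining equation mentions S. Substituting into the earlier binding gives W := pair(empty, empty).
Delete trivial equation 3 ≐ 3.
Decompose pair/2: 3 ≐ 3,  tree(3, leaf(empty)) ≐ tree(3, A).
Delete trivial equation 3 ≐ 3.
Decompose tree/2: 3 ≐ 3,  leaf(empty) ≐ A.
Delete trivial equation 3 ≐ 3.
Bind A := leaf(empty).
MGU = { W := pair(empty, empty), S := empty, A := leaf(empty) }, so W := pair(empty, empty).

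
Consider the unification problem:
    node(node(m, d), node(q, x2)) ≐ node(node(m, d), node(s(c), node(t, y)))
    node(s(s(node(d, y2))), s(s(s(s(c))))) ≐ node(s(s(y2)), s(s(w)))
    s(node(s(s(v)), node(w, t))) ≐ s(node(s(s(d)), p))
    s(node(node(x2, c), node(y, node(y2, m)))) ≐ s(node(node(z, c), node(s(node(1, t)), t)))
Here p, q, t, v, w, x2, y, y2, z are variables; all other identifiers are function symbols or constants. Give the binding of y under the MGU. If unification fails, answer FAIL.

Decompose node/2: node(m, d) ≐ node(m, d),  node(q, x2) ≐ node(s(c), node(t, y)).
Delete trivial equation node(m, d) ≐ node(m, d).
Decompose node/2: q ≐ s(c),  x2 ≐ node(t, y).
Bind q := s(c); no other remaining equation mentions q.
Bind x2 := node(t, y); substituting into the one remaining equation that mentions x2 gives: s(node(node(node(t, y), c), node(y, node(y2, m)))) ≐ s(node(node(z, c), node(s(node(1, t)), t))).
Decompose node/2: s(s(node(d, y2))) ≐ s(s(y2)),  s(s(s(s(c)))) ≐ s(s(w)).
Decompose s/1: s(node(d, y2)) ≐ s(y2).
Decompose s/1: node(d, y2) ≐ y2.
Occurs check fails: y2 occurs in node(d, y2); the equation y2 ≐ node(d, y2) has no finite solution.

FAIL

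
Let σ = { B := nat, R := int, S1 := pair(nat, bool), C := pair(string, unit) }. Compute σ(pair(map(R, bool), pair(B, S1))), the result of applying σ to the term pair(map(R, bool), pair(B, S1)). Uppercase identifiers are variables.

pair(map(int, bool), pair(nat, pair(nat, bool)))

Replace each occurrence of B with nat.
Replace each occurrence of R with int.
Replace each occurrence of S1 with pair(nat, bool).
Result: pair(map(int, bool), pair(nat, pair(nat, bool))).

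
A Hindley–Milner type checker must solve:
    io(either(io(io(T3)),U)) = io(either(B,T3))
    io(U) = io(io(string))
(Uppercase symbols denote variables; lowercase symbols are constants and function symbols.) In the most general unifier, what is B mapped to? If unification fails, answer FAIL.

Decompose io/1: either(io(io(T3)),U) = either(B,T3).
Decompose either/2: io(io(T3)) = B,  U = T3.
Bind B := io(io(T3)); no other remaining equation mentions B.
Bind U := T3; substituting into the remaining equation gives: io(T3) = io(io(string)).
Decompose io/1: T3 = io(string).
Bind T3 := io(string). Substituting into the earlier bindings gives B := io(io(io(string))), U := io(string).
MGU = { B -> io(io(io(string))), U -> io(string), T3 -> io(string) }, so B -> io(io(io(string))).

io(io(io(string)))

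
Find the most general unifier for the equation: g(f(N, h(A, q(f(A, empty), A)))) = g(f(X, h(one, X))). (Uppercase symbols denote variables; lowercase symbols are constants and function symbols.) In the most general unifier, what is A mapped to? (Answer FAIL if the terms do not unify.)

one

Decompose g/1: f(N, h(A, q(f(A, empty), A))) = f(X, h(one, X)).
Decompose f/2: N = X,  h(A, q(f(A, empty), A)) = h(one, X).
Bind N := X; no other remaining equation mentions N.
Decompose h/2: A = one,  q(f(A, empty), A) = X.
Bind A := one; substituting into the remaining equation gives: q(f(one, empty), one) = X.
Bind X := q(f(one, empty), one). Substituting into the earlier binding gives N := q(f(one, empty), one).
MGU = { N ↦ q(f(one, empty), one), A ↦ one, X ↦ q(f(one, empty), one) }, so A ↦ one.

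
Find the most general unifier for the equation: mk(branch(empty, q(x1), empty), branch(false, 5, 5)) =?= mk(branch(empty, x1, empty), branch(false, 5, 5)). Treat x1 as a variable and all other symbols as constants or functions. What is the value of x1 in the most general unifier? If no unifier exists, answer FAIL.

FAIL

Decompose mk/2: branch(empty, q(x1), empty) =?= branch(empty, x1, empty),  branch(false, 5, 5) =?= branch(false, 5, 5).
Decompose branch/3: empty =?= empty,  q(x1) =?= x1,  empty =?= empty.
Delete trivial equation empty =?= empty.
Occurs check fails: x1 occurs in q(x1); the equation x1 =?= q(x1) has no finite solution.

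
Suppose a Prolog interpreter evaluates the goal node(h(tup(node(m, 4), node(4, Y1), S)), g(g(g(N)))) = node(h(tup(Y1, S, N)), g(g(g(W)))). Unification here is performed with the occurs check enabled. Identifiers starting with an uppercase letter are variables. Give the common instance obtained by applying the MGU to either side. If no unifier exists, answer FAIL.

Decompose node/2: h(tup(node(m, 4), node(4, Y1), S)) = h(tup(Y1, S, N)),  g(g(g(N))) = g(g(g(W))).
Decompose h/1: tup(node(m, 4), node(4, Y1), S) = tup(Y1, S, N).
Decompose tup/3: node(m, 4) = Y1,  node(4, Y1) = S,  S = N.
Bind Y1 := node(m, 4); substituting into the one remaining equation that mentions Y1 gives: node(4, node(m, 4)) = S.
Bind S := node(4, node(m, 4)); substituting into the one remaining equation that mentions S gives: node(4, node(m, 4)) = N.
Bind N := node(4, node(m, 4)); substituting into the remaining equation gives: g(g(g(node(4, node(m, 4))))) = g(g(g(W))).
Decompose g/1: g(g(node(4, node(m, 4)))) = g(g(W)).
Decompose g/1: g(node(4, node(m, 4))) = g(W).
Decompose g/1: node(4, node(m, 4)) = W.
Bind W := node(4, node(m, 4)).
Applying the MGU to either side gives node(h(tup(node(m, 4), node(4, node(m, 4)), node(4, node(m, 4)))), g(g(g(node(4, node(m, 4)))))).

node(h(tup(node(m, 4), node(4, node(m, 4)), node(4, node(m, 4)))), g(g(g(node(4, node(m, 4))))))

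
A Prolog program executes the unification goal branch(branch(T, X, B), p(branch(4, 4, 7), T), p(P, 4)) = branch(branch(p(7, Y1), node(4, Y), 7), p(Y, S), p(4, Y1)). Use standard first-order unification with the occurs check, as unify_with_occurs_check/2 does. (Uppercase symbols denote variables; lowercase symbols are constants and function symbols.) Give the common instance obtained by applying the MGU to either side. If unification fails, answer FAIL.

branch(branch(p(7, 4), node(4, branch(4, 4, 7)), 7), p(branch(4, 4, 7), p(7, 4)), p(4, 4))

Decompose branch/3: branch(T, X, B) = branch(p(7, Y1), node(4, Y), 7),  p(branch(4, 4, 7), T) = p(Y, S),  p(P, 4) = p(4, Y1).
Decompose branch/3: T = p(7, Y1),  X = node(4, Y),  B = 7.
Bind T := p(7, Y1); substituting into the one remaining equation that mentions T gives: p(branch(4, 4, 7), p(7, Y1)) = p(Y, S).
Bind X := node(4, Y); no other remaining equation mentions X.
Bind B := 7; no other remaining equation mentions B.
Decompose p/2: branch(4, 4, 7) = Y,  p(7, Y1) = S.
Bind Y := branch(4, 4, 7); no other remaining equation mentions Y. Substituting into the earlier binding gives X := node(4, branch(4, 4, 7)).
Bind S := p(7, Y1); no other remaining equation mentions S.
Decompose p/2: P = 4,  4 = Y1.
Bind P := 4; no other remaining equation mentions P.
Bind Y1 := 4. Substituting into the earlier bindings gives T := p(7, 4), S := p(7, 4).
Applying the MGU to either side gives branch(branch(p(7, 4), node(4, branch(4, 4, 7)), 7), p(branch(4, 4, 7), p(7, 4)), p(4, 4)).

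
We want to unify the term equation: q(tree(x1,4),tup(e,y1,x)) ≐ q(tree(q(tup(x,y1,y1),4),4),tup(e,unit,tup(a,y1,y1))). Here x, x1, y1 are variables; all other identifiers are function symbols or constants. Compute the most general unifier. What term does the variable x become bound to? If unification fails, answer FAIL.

tup(a,unit,unit)

Decompose q/2: tree(x1,4) ≐ tree(q(tup(x,y1,y1),4),4),  tup(e,y1,x) ≐ tup(e,unit,tup(a,y1,y1)).
Decompose tree/2: x1 ≐ q(tup(x,y1,y1),4),  4 ≐ 4.
Bind x1 := q(tup(x,y1,y1),4); no other remaining equation mentions x1.
Delete trivial equation 4 ≐ 4.
Decompose tup/3: e ≐ e,  y1 ≐ unit,  x ≐ tup(a,y1,y1).
Delete trivial equation e ≐ e.
Bind y1 := unit; substituting into the remaining equation gives: x ≐ tup(a,unit,unit). Substituting into the earlier binding gives x1 := q(tup(x,unit,unit),4).
Bind x := tup(a,unit,unit). Substituting into the earlier binding gives x1 := q(tup(tup(a,unit,unit),unit,unit),4).
MGU = { x1 -> q(tup(tup(a,unit,unit),unit,unit),4), y1 -> unit, x -> tup(a,unit,unit) }, so x -> tup(a,unit,unit).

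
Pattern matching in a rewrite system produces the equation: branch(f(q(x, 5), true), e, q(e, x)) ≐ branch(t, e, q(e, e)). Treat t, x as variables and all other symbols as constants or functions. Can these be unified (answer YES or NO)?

YES

Decompose branch/3: f(q(x, 5), true) ≐ t,  e ≐ e,  q(e, x) ≐ q(e, e).
Bind t := f(q(x, 5), true); no other remaining equation mentions t.
Delete trivial equation e ≐ e.
Decompose q/2: e ≐ e,  x ≐ e.
Delete trivial equation e ≐ e.
Bind x := e. Substituting into the earlier binding gives t := f(q(e, 5), true).
No equations remain and no clash or occurs-check failure arose, so a unifier exists.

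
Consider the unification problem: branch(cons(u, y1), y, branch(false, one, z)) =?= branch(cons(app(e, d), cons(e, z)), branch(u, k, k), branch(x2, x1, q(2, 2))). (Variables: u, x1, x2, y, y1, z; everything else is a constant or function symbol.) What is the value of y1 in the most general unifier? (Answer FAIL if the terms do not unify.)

Decompose branch/3: cons(u, y1) =?= cons(app(e, d), cons(e, z)),  y =?= branch(u, k, k),  branch(false, one, z) =?= branch(x2, x1, q(2, 2)).
Decompose cons/2: u =?= app(e, d),  y1 =?= cons(e, z).
Bind u := app(e, d); substituting into the one remaining equation that mentions u gives: y =?= branch(app(e, d), k, k).
Bind y1 := cons(e, z); no other remaining equation mentions y1.
Bind y := branch(app(e, d), k, k); no other remaining equation mentions y.
Decompose branch/3: false =?= x2,  one =?= x1,  z =?= q(2, 2).
Bind x2 := false; no other remaining equation mentions x2.
Bind x1 := one; no other remaining equation mentions x1.
Bind z := q(2, 2). Substituting into the earlier binding gives y1 := cons(e, q(2, 2)).
MGU = { u := app(e, d), y1 := cons(e, q(2, 2)), y := branch(app(e, d), k, k), x2 := false, x1 := one, z := q(2, 2) }, so y1 := cons(e, q(2, 2)).

cons(e, q(2, 2))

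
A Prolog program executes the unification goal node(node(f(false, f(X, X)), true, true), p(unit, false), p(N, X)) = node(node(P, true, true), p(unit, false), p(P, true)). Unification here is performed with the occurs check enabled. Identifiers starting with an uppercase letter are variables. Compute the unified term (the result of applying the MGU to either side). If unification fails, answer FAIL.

Decompose node/3: node(f(false, f(X, X)), true, true) = node(P, true, true),  p(unit, false) = p(unit, false),  p(N, X) = p(P, true).
Decompose node/3: f(false, f(X, X)) = P,  true = true,  true = true.
Bind P := f(false, f(X, X)); substituting into the one remaining equation that mentions P gives: p(N, X) = p(f(false, f(X, X)), true).
Delete trivial equation true = true.
Delete trivial equation true = true.
Delete trivial equation p(unit, false) = p(unit, false).
Decompose p/2: N = f(false, f(X, X)),  X = true.
Bind N := f(false, f(X, X)); no other remaining equation mentions N.
Bind X := true. Substituting into the earlier bindings gives P := f(false, f(true, true)), N := f(false, f(true, true)).
Applying the MGU to either side gives node(node(f(false, f(true, true)), true, true), p(unit, false), p(f(false, f(true, true)), true)).

node(node(f(false, f(true, true)), true, true), p(unit, false), p(f(false, f(true, true)), true))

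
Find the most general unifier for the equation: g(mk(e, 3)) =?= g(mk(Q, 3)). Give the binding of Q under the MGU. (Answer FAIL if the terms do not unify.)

Decompose g/1: mk(e, 3) =?= mk(Q, 3).
Decompose mk/2: e =?= Q,  3 =?= 3.
Bind Q := e; no other remaining equation mentions Q.
Delete trivial equation 3 =?= 3.
MGU = { Q := e }, so Q := e.

e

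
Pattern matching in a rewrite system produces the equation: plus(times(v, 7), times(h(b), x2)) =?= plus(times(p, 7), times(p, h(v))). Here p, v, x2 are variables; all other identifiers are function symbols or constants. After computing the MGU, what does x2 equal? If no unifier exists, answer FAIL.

Decompose plus/2: times(v, 7) =?= times(p, 7),  times(h(b), x2) =?= times(p, h(v)).
Decompose times/2: v =?= p,  7 =?= 7.
Bind v := p; substituting into the one remaining equation that mentions v gives: times(h(b), x2) =?= times(p, h(p)).
Delete trivial equation 7 =?= 7.
Decompose times/2: h(b) =?= p,  x2 =?= h(p).
Bind p := h(b); substituting into the remaining equation gives: x2 =?= h(h(b)). Substituting into the earlier binding gives v := h(b).
Bind x2 := h(h(b)).
MGU = { v -> h(b), p -> h(b), x2 -> h(h(b)) }, so x2 -> h(h(b)).

h(h(b))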